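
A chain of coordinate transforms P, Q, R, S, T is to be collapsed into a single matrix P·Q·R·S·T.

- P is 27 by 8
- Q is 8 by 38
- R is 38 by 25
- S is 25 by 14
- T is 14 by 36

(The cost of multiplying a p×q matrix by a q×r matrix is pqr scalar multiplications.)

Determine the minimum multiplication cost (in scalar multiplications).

22208

Adjacent pairs: PQ = 27·8·38 = 8208; QR = 8·38·25 = 7600; RS = 38·25·14 = 13300; ST = 25·14·36 = 12600.
Length 3: P..R: k=1: 0+7600+27·8·25=13000; k=2: 8208+0+27·38·25=33858 → min 13000 | Q..S: k=2: 0+13300+8·38·14=17556; k=3: 7600+0+8·25·14=10400 → min 10400 | R..T: k=3: 0+12600+38·25·36=46800; k=4: 13300+0+38·14·36=32452 → min 32452.
Length 4: P..S: k=1: 0+10400+27·8·14=13424; k=2: 8208+13300+27·38·14=35872; k=3: 13000+0+27·25·14=22450 → min 13424 | Q..T: k=2: 0+32452+8·38·36=43396; k=3: 7600+12600+8·25·36=27400; k=4: 10400+0+8·14·36=14432 → min 14432.
Length 5: P..T: k=1: 0+14432+27·8·36=22208; k=2: 8208+32452+27·38·36=77596; k=3: 13000+12600+27·25·36=49900; k=4: 13424+0+27·14·36=27032 → min 22208.
Optimal order: (P·(((Q·R)·S)·T)) with cost 22208.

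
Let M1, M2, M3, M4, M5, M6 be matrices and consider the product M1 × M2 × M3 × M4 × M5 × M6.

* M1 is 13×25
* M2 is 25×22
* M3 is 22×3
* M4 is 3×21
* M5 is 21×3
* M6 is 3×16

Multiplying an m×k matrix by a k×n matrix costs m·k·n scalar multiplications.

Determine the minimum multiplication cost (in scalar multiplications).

3555

Adjacent pairs: M1M2 = 13·25·22 = 7150; M2M3 = 25·22·3 = 1650; M3M4 = 22·3·21 = 1386; M4M5 = 3·21·3 = 189; M5M6 = 21·3·16 = 1008.
Length 3: M1..M3: k=1: 0+1650+13·25·3=2625; k=2: 7150+0+13·22·3=8008 → min 2625 | M2..M4: k=2: 0+1386+25·22·21=12936; k=3: 1650+0+25·3·21=3225 → min 3225 | M3..M5: k=3: 0+189+22·3·3=387; k=4: 1386+0+22·21·3=2772 → min 387 | M4..M6: k=4: 0+1008+3·21·16=2016; k=5: 189+0+3·3·16=333 → min 333.
Length 4: M1..M4: k=1: 0+3225+13·25·21=10050; k=2: 7150+1386+13·22·21=14542; k=3: 2625+0+13·3·21=3444 → min 3444 | M2..M5: k=2: 0+387+25·22·3=2037; k=3: 1650+189+25·3·3=2064; k=4: 3225+0+25·21·3=4800 → min 2037 | M3..M6: k=3: 0+333+22·3·16=1389; k=4: 1386+1008+22·21·16=9786; k=5: 387+0+22·3·16=1443 → min 1389.
Length 5: M1..M5: k=1: 0+2037+13·25·3=3012; k=2: 7150+387+13·22·3=8395; k=3: 2625+189+13·3·3=2931; k=4: 3444+0+13·21·3=4263 → min 2931 | M2..M6: k=2: 0+1389+25·22·16=10189; k=3: 1650+333+25·3·16=3183; k=4: 3225+1008+25·21·16=12633; k=5: 2037+0+25·3·16=3237 → min 3183.
Length 6: M1..M6: k=1: 0+3183+13·25·16=8383; k=2: 7150+1389+13·22·16=13115; k=3: 2625+333+13·3·16=3582; k=4: 3444+1008+13·21·16=8820; k=5: 2931+0+13·3·16=3555 → min 3555.
Optimal order: (((M1 × (M2 × M3)) × (M4 × M5)) × M6) with cost 3555.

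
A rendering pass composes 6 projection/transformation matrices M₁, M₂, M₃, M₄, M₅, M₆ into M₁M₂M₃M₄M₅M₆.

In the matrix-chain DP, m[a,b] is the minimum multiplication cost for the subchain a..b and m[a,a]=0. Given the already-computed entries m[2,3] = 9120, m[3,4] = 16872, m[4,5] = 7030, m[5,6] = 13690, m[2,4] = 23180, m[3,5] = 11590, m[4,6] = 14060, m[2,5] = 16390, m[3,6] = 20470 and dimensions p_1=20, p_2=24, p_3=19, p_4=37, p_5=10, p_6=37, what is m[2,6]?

23790

m[2,6] = min over k∈[2,5] of m[2,k]+m[k+1,6]+p_{1}·p_k·p_{6}.
k=2: 0 + 20470 + 20·24·37 = 38230; k=3: 9120 + 14060 + 20·19·37 = 37240; k=4: 23180 + 13690 + 20·37·37 = 64250; k=5: 16390 + 0 + 20·10·37 = 23790.
Minimum: 23790 at k=5.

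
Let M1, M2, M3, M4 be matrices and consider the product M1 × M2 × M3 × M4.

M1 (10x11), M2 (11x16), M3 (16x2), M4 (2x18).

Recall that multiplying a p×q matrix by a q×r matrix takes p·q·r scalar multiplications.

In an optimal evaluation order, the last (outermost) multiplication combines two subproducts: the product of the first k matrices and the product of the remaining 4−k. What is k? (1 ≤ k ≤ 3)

3

Adjacent pairs: M1M2 = 10·11·16 = 1760; M2M3 = 11·16·2 = 352; M3M4 = 16·2·18 = 576.
Length 3: M1..M3: k=1: 0+352+10·11·2=572; k=2: 1760+0+10·16·2=2080 → min 572 | M2..M4: k=2: 0+576+11·16·18=3744; k=3: 352+0+11·2·18=748 → min 748.
Top-level splits: k=1: (M1..M1)·(M2..M4) → 0+748+10·11·18 = 2728; k=2: (M1..M2)·(M3..M4) → 1760+576+10·16·18 = 5216; k=3: (M1..M3)·(M4..M4) → 572+0+10·2·18 = 932.
Best split is after M3, i.e. k = 3.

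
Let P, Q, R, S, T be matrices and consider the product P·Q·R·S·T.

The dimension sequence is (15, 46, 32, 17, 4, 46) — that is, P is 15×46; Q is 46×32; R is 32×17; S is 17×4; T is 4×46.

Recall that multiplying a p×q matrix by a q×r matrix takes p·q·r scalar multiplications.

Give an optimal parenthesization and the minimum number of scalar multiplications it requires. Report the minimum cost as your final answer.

13584

Adjacent pairs: PQ = 15·46·32 = 22080; QR = 46·32·17 = 25024; RS = 32·17·4 = 2176; ST = 17·4·46 = 3128.
Length 3: P..R: k=1: 0+25024+15·46·17=36754; k=2: 22080+0+15·32·17=30240 → min 30240 | Q..S: k=2: 0+2176+46·32·4=8064; k=3: 25024+0+46·17·4=28152 → min 8064 | R..T: k=3: 0+3128+32·17·46=28152; k=4: 2176+0+32·4·46=8064 → min 8064.
Length 4: P..S: k=1: 0+8064+15·46·4=10824; k=2: 22080+2176+15·32·4=26176; k=3: 30240+0+15·17·4=31260 → min 10824 | Q..T: k=2: 0+8064+46·32·46=75776; k=3: 25024+3128+46·17·46=64124; k=4: 8064+0+46·4·46=16528 → min 16528.
Length 5: P..T: k=1: 0+16528+15·46·46=48268; k=2: 22080+8064+15·32·46=52224; k=3: 30240+3128+15·17·46=45098; k=4: 10824+0+15·4·46=13584 → min 13584.
Optimal parenthesization: ((P·(Q·(R·S)))·T) with cost 13584.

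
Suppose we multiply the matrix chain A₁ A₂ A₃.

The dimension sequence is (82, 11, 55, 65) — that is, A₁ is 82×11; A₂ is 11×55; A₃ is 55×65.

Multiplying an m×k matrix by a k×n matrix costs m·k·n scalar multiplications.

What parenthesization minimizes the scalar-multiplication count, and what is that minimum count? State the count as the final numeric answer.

97955

(A₁ (A₂ A₃)): cost 97955.
((A₁ A₂) A₃): cost 342760.
Optimal: (A₁ (A₂ A₃)) with cost 97955.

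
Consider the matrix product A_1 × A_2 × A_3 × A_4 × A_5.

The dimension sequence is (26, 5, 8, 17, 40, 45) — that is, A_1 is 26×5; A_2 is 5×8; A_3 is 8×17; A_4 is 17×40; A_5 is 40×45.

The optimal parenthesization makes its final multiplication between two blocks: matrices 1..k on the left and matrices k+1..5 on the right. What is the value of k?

1

Adjacent pairs: A_1A_2 = 26·5·8 = 1040; A_2A_3 = 5·8·17 = 680; A_3A_4 = 8·17·40 = 5440; A_4A_5 = 17·40·45 = 30600.
Length 3: A_1..A_3: k=1: 0+680+26·5·17=2890; k=2: 1040+0+26·8·17=4576 → min 2890 | A_2..A_4: k=2: 0+5440+5·8·40=7040; k=3: 680+0+5·17·40=4080 → min 4080 | A_3..A_5: k=3: 0+30600+8·17·45=36720; k=4: 5440+0+8·40·45=19840 → min 19840.
Length 4: A_1..A_4: k=1: 0+4080+26·5·40=9280; k=2: 1040+5440+26·8·40=14800; k=3: 2890+0+26·17·40=20570 → min 9280 | A_2..A_5: k=2: 0+19840+5·8·45=21640; k=3: 680+30600+5·17·45=35105; k=4: 4080+0+5·40·45=13080 → min 13080.
Top-level splits: k=1: (A_1..A_1)·(A_2..A_5) → 0+13080+26·5·45 = 18930; k=2: (A_1..A_2)·(A_3..A_5) → 1040+19840+26·8·45 = 30240; k=3: (A_1..A_3)·(A_4..A_5) → 2890+30600+26·17·45 = 53380; k=4: (A_1..A_4)·(A_5..A_5) → 9280+0+26·40·45 = 56080.
Best split is after A_1, i.e. k = 1.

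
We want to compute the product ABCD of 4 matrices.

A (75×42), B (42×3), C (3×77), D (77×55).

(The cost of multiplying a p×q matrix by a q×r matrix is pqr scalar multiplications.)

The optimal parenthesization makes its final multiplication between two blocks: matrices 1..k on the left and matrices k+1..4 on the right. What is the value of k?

2

Adjacent pairs: AB = 75·42·3 = 9450; BC = 42·3·77 = 9702; CD = 3·77·55 = 12705.
Length 3: A..C: k=1: 0+9702+75·42·77=252252; k=2: 9450+0+75·3·77=26775 → min 26775 | B..D: k=2: 0+12705+42·3·55=19635; k=3: 9702+0+42·77·55=187572 → min 19635.
Top-level splits: k=1: (A..A)·(B..D) → 0+19635+75·42·55 = 192885; k=2: (A..B)·(C..D) → 9450+12705+75·3·55 = 34530; k=3: (A..C)·(D..D) → 26775+0+75·77·55 = 344400.
Best split is after B, i.e. k = 2.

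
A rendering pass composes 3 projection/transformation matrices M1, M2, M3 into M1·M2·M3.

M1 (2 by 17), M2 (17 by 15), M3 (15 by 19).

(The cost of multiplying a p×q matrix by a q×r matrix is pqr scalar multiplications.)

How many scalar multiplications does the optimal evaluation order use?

1080

Order (M1·(M2·M3)): (M2·M3): 17×15 by 15×19 → 17×19, cost 17·15·19 = 4845; (M1·(M2·M3)): 2×17 by 17×19 → 2×19, cost 2·17·19 = 646; cumulative 5491. Total 5491.
Order ((M1·M2)·M3): (M1·M2): 2×17 by 17×15 → 2×15, cost 2·17·15 = 510; ((M1·M2)·M3): 2×15 by 15×19 → 2×19, cost 2·15·19 = 570; cumulative 1080. Total 1080.
Minimum: 1080.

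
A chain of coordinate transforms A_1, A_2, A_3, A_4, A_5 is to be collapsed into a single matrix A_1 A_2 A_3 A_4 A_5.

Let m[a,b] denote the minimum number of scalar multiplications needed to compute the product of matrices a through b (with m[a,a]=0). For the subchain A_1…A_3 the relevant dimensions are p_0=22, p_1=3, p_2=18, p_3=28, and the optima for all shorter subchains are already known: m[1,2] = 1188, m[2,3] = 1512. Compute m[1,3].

m[1,3] = min over k∈[1,2] of m[1,k]+m[k+1,3]+p_{0}·p_k·p_{3}.
k=1: 0 + 1512 + 22·3·28 = 3360; k=2: 1188 + 0 + 22·18·28 = 12276.
Minimum: 3360 at k=1.

3360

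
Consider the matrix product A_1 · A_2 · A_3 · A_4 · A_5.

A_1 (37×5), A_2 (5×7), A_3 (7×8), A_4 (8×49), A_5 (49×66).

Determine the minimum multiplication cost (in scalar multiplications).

Adjacent pairs: A_1A_2 = 37·5·7 = 1295; A_2A_3 = 5·7·8 = 280; A_3A_4 = 7·8·49 = 2744; A_4A_5 = 8·49·66 = 25872.
Length 3: A_1..A_3: k=1: 0+280+37·5·8=1760; k=2: 1295+0+37·7·8=3367 → min 1760 | A_2..A_4: k=2: 0+2744+5·7·49=4459; k=3: 280+0+5·8·49=2240 → min 2240 | A_3..A_5: k=3: 0+25872+7·8·66=29568; k=4: 2744+0+7·49·66=25382 → min 25382.
Length 4: A_1..A_4: k=1: 0+2240+37·5·49=11305; k=2: 1295+2744+37·7·49=16730; k=3: 1760+0+37·8·49=16264 → min 11305 | A_2..A_5: k=2: 0+25382+5·7·66=27692; k=3: 280+25872+5·8·66=28792; k=4: 2240+0+5·49·66=18410 → min 18410.
Length 5: A_1..A_5: k=1: 0+18410+37·5·66=30620; k=2: 1295+25382+37·7·66=43771; k=3: 1760+25872+37·8·66=47168; k=4: 11305+0+37·49·66=130963 → min 30620.
Optimal order: (A_1 · (((A_2 · A_3) · A_4) · A_5)) with cost 30620.

30620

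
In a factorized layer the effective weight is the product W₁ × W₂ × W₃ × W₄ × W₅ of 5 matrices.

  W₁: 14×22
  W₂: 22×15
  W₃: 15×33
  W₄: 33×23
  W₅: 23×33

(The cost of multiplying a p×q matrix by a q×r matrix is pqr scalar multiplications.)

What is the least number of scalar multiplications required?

Adjacent pairs: W₁W₂ = 14·22·15 = 4620; W₂W₃ = 22·15·33 = 10890; W₃W₄ = 15·33·23 = 11385; W₄W₅ = 33·23·33 = 25047.
Length 3: W₁..W₃: k=1: 0+10890+14·22·33=21054; k=2: 4620+0+14·15·33=11550 → min 11550 | W₂..W₄: k=2: 0+11385+22·15·23=18975; k=3: 10890+0+22·33·23=27588 → min 18975 | W₃..W₅: k=3: 0+25047+15·33·33=41382; k=4: 11385+0+15·23·33=22770 → min 22770.
Length 4: W₁..W₄: k=1: 0+18975+14·22·23=26059; k=2: 4620+11385+14·15·23=20835; k=3: 11550+0+14·33·23=22176 → min 20835 | W₂..W₅: k=2: 0+22770+22·15·33=33660; k=3: 10890+25047+22·33·33=59895; k=4: 18975+0+22·23·33=35673 → min 33660.
Length 5: W₁..W₅: k=1: 0+33660+14·22·33=43824; k=2: 4620+22770+14·15·33=34320; k=3: 11550+25047+14·33·33=51843; k=4: 20835+0+14·23·33=31461 → min 31461.
Optimal order: (((W₁ × W₂) × (W₃ × W₄)) × W₅) with cost 31461.

31461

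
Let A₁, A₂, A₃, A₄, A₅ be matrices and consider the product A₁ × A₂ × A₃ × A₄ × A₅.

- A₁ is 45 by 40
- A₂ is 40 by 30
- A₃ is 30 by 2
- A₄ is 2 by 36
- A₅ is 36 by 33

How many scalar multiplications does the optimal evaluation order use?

Adjacent pairs: A₁A₂ = 45·40·30 = 54000; A₂A₃ = 40·30·2 = 2400; A₃A₄ = 30·2·36 = 2160; A₄A₅ = 2·36·33 = 2376.
Length 3: A₁..A₃: k=1: 0+2400+45·40·2=6000; k=2: 54000+0+45·30·2=56700 → min 6000 | A₂..A₄: k=2: 0+2160+40·30·36=45360; k=3: 2400+0+40·2·36=5280 → min 5280 | A₃..A₅: k=3: 0+2376+30·2·33=4356; k=4: 2160+0+30·36·33=37800 → min 4356.
Length 4: A₁..A₄: k=1: 0+5280+45·40·36=70080; k=2: 54000+2160+45·30·36=104760; k=3: 6000+0+45·2·36=9240 → min 9240 | A₂..A₅: k=2: 0+4356+40·30·33=43956; k=3: 2400+2376+40·2·33=7416; k=4: 5280+0+40·36·33=52800 → min 7416.
Length 5: A₁..A₅: k=1: 0+7416+45·40·33=66816; k=2: 54000+4356+45·30·33=102906; k=3: 6000+2376+45·2·33=11346; k=4: 9240+0+45·36·33=62700 → min 11346.
Optimal order: ((A₁ × (A₂ × A₃)) × (A₄ × A₅)) with cost 11346.

11346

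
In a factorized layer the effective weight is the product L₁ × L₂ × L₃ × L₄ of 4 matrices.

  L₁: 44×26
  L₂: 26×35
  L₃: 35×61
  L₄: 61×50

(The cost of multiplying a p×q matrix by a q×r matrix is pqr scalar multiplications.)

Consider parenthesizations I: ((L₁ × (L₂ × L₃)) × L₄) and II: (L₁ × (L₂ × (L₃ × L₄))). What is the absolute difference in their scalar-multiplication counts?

Order I = ((L₁ × (L₂ × L₃)) × L₄): (L₂ × L₃): 26×35 by 35×61 → 26×61, cost 26·35·61 = 55510; (L₁ × (L₂ × L₃)): 44×26 by 26×61 → 44×61, cost 44·26·61 = 69784; cumulative 125294; ((L₁ × (L₂ × L₃)) × L₄): 44×61 by 61×50 → 44×50, cost 44·61·50 = 134200; cumulative 259494. Total 259494.
Order II = (L₁ × (L₂ × (L₃ × L₄))): (L₃ × L₄): 35×61 by 61×50 → 35×50, cost 35·61·50 = 106750; (L₂ × (L₃ × L₄)): 26×35 by 35×50 → 26×50, cost 26·35·50 = 45500; cumulative 152250; (L₁ × (L₂ × (L₃ × L₄))): 44×26 by 26×50 → 44×50, cost 44·26·50 = 57200; cumulative 209450. Total 209450.
Difference: |259494 − 209450| = 50044.

50044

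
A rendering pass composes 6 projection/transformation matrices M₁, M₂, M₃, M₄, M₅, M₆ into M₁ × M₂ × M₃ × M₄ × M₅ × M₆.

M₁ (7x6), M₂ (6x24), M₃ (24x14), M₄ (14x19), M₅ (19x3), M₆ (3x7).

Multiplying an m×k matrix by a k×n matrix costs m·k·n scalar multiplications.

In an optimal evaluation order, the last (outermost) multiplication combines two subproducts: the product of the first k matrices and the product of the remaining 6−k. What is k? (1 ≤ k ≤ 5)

Adjacent pairs: M₁M₂ = 7·6·24 = 1008; M₂M₃ = 6·24·14 = 2016; M₃M₄ = 24·14·19 = 6384; M₄M₅ = 14·19·3 = 798; M₅M₆ = 19·3·7 = 399.
Length 3: M₁..M₃: k=1: 0+2016+7·6·14=2604; k=2: 1008+0+7·24·14=3360 → min 2604 | M₂..M₄: k=2: 0+6384+6·24·19=9120; k=3: 2016+0+6·14·19=3612 → min 3612 | M₃..M₅: k=3: 0+798+24·14·3=1806; k=4: 6384+0+24·19·3=7752 → min 1806 | M₄..M₆: k=4: 0+399+14·19·7=2261; k=5: 798+0+14·3·7=1092 → min 1092.
Length 4: M₁..M₄: k=1: 0+3612+7·6·19=4410; k=2: 1008+6384+7·24·19=10584; k=3: 2604+0+7·14·19=4466 → min 4410 | M₂..M₅: k=2: 0+1806+6·24·3=2238; k=3: 2016+798+6·14·3=3066; k=4: 3612+0+6·19·3=3954 → min 2238 | M₃..M₆: k=3: 0+1092+24·14·7=3444; k=4: 6384+399+24·19·7=9975; k=5: 1806+0+24·3·7=2310 → min 2310.
Length 5: M₁..M₅: k=1: 0+2238+7·6·3=2364; k=2: 1008+1806+7·24·3=3318; k=3: 2604+798+7·14·3=3696; k=4: 4410+0+7·19·3=4809 → min 2364 | M₂..M₆: k=2: 0+2310+6·24·7=3318; k=3: 2016+1092+6·14·7=3696; k=4: 3612+399+6·19·7=4809; k=5: 2238+0+6·3·7=2364 → min 2364.
Top-level splits: k=1: (M₁..M₁)·(M₂..M₆) → 0+2364+7·6·7 = 2658; k=2: (M₁..M₂)·(M₃..M₆) → 1008+2310+7·24·7 = 4494; k=3: (M₁..M₃)·(M₄..M₆) → 2604+1092+7·14·7 = 4382; k=4: (M₁..M₄)·(M₅..M₆) → 4410+399+7·19·7 = 5740; k=5: (M₁..M₅)·(M₆..M₆) → 2364+0+7·3·7 = 2511.
Best split is after M₅, i.e. k = 5.

5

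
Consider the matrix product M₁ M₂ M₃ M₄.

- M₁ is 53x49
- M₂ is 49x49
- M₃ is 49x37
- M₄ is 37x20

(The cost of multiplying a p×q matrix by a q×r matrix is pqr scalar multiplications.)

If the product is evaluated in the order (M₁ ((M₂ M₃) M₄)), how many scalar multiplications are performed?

177037

(M₂ M₃): 49×49 by 49×37 → 49×37, cost 49·49·37 = 88837
((M₂ M₃) M₄): 49×37 by 37×20 → 49×20, cost 49·37·20 = 36260; cumulative 125097
(M₁ ((M₂ M₃) M₄)): 53×49 by 49×20 → 53×20, cost 53·49·20 = 51940; cumulative 177037
Total: 177037 scalar multiplications.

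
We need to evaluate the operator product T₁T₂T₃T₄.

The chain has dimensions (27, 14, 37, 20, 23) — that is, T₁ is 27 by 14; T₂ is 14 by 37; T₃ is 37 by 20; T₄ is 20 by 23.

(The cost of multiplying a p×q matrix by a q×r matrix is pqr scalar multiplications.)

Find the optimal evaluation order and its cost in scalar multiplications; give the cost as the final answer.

Adjacent pairs: T₁T₂ = 27·14·37 = 13986; T₂T₃ = 14·37·20 = 10360; T₃T₄ = 37·20·23 = 17020.
Length 3: T₁..T₃: k=1: 0+10360+27·14·20=17920; k=2: 13986+0+27·37·20=33966 → min 17920 | T₂..T₄: k=2: 0+17020+14·37·23=28934; k=3: 10360+0+14·20·23=16800 → min 16800.
Length 4: T₁..T₄: k=1: 0+16800+27·14·23=25494; k=2: 13986+17020+27·37·23=53983; k=3: 17920+0+27·20·23=30340 → min 25494.
Optimal parenthesization: (T₁((T₂T₃)T₄)) with cost 25494.

25494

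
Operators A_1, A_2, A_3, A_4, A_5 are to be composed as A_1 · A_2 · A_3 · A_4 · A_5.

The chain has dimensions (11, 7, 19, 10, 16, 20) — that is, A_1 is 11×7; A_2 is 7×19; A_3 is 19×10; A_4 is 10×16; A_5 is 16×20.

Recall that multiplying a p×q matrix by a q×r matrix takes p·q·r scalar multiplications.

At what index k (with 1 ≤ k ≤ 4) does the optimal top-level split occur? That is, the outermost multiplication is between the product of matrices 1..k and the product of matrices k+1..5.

Adjacent pairs: A_1A_2 = 11·7·19 = 1463; A_2A_3 = 7·19·10 = 1330; A_3A_4 = 19·10·16 = 3040; A_4A_5 = 10·16·20 = 3200.
Length 3: A_1..A_3: k=1: 0+1330+11·7·10=2100; k=2: 1463+0+11·19·10=3553 → min 2100 | A_2..A_4: k=2: 0+3040+7·19·16=5168; k=3: 1330+0+7·10·16=2450 → min 2450 | A_3..A_5: k=3: 0+3200+19·10·20=7000; k=4: 3040+0+19·16·20=9120 → min 7000.
Length 4: A_1..A_4: k=1: 0+2450+11·7·16=3682; k=2: 1463+3040+11·19·16=7847; k=3: 2100+0+11·10·16=3860 → min 3682 | A_2..A_5: k=2: 0+7000+7·19·20=9660; k=3: 1330+3200+7·10·20=5930; k=4: 2450+0+7·16·20=4690 → min 4690.
Top-level splits: k=1: (A_1..A_1)·(A_2..A_5) → 0+4690+11·7·20 = 6230; k=2: (A_1..A_2)·(A_3..A_5) → 1463+7000+11·19·20 = 12643; k=3: (A_1..A_3)·(A_4..A_5) → 2100+3200+11·10·20 = 7500; k=4: (A_1..A_4)·(A_5..A_5) → 3682+0+11·16·20 = 7202.
Best split is after A_1, i.e. k = 1.

1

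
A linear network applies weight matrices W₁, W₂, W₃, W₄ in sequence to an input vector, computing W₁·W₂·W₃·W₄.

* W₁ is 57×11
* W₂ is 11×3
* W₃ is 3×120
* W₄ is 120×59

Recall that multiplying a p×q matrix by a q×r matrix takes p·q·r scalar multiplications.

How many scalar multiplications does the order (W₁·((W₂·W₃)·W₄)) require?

118833

(W₂·W₃): 11×3 by 3×120 → 11×120, cost 11·3·120 = 3960
((W₂·W₃)·W₄): 11×120 by 120×59 → 11×59, cost 11·120·59 = 77880; cumulative 81840
(W₁·((W₂·W₃)·W₄)): 57×11 by 11×59 → 57×59, cost 57·11·59 = 36993; cumulative 118833
Total: 118833 scalar multiplications.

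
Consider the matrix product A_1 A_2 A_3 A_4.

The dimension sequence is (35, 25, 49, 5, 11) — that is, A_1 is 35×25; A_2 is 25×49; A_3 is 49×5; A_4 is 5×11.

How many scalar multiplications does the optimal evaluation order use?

Adjacent pairs: A_1A_2 = 35·25·49 = 42875; A_2A_3 = 25·49·5 = 6125; A_3A_4 = 49·5·11 = 2695.
Length 3: A_1..A_3: k=1: 0+6125+35·25·5=10500; k=2: 42875+0+35·49·5=51450 → min 10500 | A_2..A_4: k=2: 0+2695+25·49·11=16170; k=3: 6125+0+25·5·11=7500 → min 7500.
Length 4: A_1..A_4: k=1: 0+7500+35·25·11=17125; k=2: 42875+2695+35·49·11=64435; k=3: 10500+0+35·5·11=12425 → min 12425.
Optimal order: ((A_1 (A_2 A_3)) A_4) with cost 12425.

12425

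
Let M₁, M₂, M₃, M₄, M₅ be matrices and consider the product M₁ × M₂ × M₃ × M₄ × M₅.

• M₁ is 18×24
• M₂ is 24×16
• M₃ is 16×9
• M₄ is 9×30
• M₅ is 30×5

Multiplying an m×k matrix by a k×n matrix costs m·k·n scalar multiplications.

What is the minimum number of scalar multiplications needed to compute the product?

Adjacent pairs: M₁M₂ = 18·24·16 = 6912; M₂M₃ = 24·16·9 = 3456; M₃M₄ = 16·9·30 = 4320; M₄M₅ = 9·30·5 = 1350.
Length 3: M₁..M₃: k=1: 0+3456+18·24·9=7344; k=2: 6912+0+18·16·9=9504 → min 7344 | M₂..M₄: k=2: 0+4320+24·16·30=15840; k=3: 3456+0+24·9·30=9936 → min 9936 | M₃..M₅: k=3: 0+1350+16·9·5=2070; k=4: 4320+0+16·30·5=6720 → min 2070.
Length 4: M₁..M₄: k=1: 0+9936+18·24·30=22896; k=2: 6912+4320+18·16·30=19872; k=3: 7344+0+18·9·30=12204 → min 12204 | M₂..M₅: k=2: 0+2070+24·16·5=3990; k=3: 3456+1350+24·9·5=5886; k=4: 9936+0+24·30·5=13536 → min 3990.
Length 5: M₁..M₅: k=1: 0+3990+18·24·5=6150; k=2: 6912+2070+18·16·5=10422; k=3: 7344+1350+18·9·5=9504; k=4: 12204+0+18·30·5=14904 → min 6150.
Optimal order: (M₁ × (M₂ × (M₃ × (M₄ × M₅)))) with cost 6150.

6150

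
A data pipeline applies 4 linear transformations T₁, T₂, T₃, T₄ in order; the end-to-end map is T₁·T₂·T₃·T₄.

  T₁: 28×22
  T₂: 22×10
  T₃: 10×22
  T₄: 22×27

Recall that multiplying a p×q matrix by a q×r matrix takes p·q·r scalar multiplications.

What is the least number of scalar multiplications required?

Adjacent pairs: T₁T₂ = 28·22·10 = 6160; T₂T₃ = 22·10·22 = 4840; T₃T₄ = 10·22·27 = 5940.
Length 3: T₁..T₃: k=1: 0+4840+28·22·22=18392; k=2: 6160+0+28·10·22=12320 → min 12320 | T₂..T₄: k=2: 0+5940+22·10·27=11880; k=3: 4840+0+22·22·27=17908 → min 11880.
Length 4: T₁..T₄: k=1: 0+11880+28·22·27=28512; k=2: 6160+5940+28·10·27=19660; k=3: 12320+0+28·22·27=28952 → min 19660.
Optimal order: ((T₁·T₂)·(T₃·T₄)) with cost 19660.

19660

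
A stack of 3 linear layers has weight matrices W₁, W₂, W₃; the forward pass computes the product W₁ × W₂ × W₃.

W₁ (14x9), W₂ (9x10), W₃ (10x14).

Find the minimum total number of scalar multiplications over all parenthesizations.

Order (W₁ × (W₂ × W₃)): (W₂ × W₃): 9×10 by 10×14 → 9×14, cost 9·10·14 = 1260; (W₁ × (W₂ × W₃)): 14×9 by 9×14 → 14×14, cost 14·9·14 = 1764; cumulative 3024. Total 3024.
Order ((W₁ × W₂) × W₃): (W₁ × W₂): 14×9 by 9×10 → 14×10, cost 14·9·10 = 1260; ((W₁ × W₂) × W₃): 14×10 by 10×14 → 14×14, cost 14·10·14 = 1960; cumulative 3220. Total 3220.
Minimum: 3024.

3024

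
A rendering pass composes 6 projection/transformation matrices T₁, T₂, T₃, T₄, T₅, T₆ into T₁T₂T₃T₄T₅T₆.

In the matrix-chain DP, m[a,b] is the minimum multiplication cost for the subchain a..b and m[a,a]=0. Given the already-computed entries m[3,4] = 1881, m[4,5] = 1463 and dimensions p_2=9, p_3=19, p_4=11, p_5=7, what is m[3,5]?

m[3,5] = min over k∈[3,4] of m[3,k]+m[k+1,5]+p_{2}·p_k·p_{5}.
k=3: 0 + 1463 + 9·19·7 = 2660; k=4: 1881 + 0 + 9·11·7 = 2574.
Minimum: 2574 at k=4.

2574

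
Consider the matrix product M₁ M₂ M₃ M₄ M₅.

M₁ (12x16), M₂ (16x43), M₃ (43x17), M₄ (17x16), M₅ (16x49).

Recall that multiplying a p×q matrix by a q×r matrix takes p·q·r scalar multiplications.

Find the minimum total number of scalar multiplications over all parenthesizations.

27632

Adjacent pairs: M₁M₂ = 12·16·43 = 8256; M₂M₃ = 16·43·17 = 11696; M₃M₄ = 43·17·16 = 11696; M₄M₅ = 17·16·49 = 13328.
Length 3: M₁..M₃: k=1: 0+11696+12·16·17=14960; k=2: 8256+0+12·43·17=17028 → min 14960 | M₂..M₄: k=2: 0+11696+16·43·16=22704; k=3: 11696+0+16·17·16=16048 → min 16048 | M₃..M₅: k=3: 0+13328+43·17·49=49147; k=4: 11696+0+43·16·49=45408 → min 45408.
Length 4: M₁..M₄: k=1: 0+16048+12·16·16=19120; k=2: 8256+11696+12·43·16=28208; k=3: 14960+0+12·17·16=18224 → min 18224 | M₂..M₅: k=2: 0+45408+16·43·49=79120; k=3: 11696+13328+16·17·49=38352; k=4: 16048+0+16·16·49=28592 → min 28592.
Length 5: M₁..M₅: k=1: 0+28592+12·16·49=38000; k=2: 8256+45408+12·43·49=78948; k=3: 14960+13328+12·17·49=38284; k=4: 18224+0+12·16·49=27632 → min 27632.
Optimal order: (((M₁ (M₂ M₃)) M₄) M₅) with cost 27632.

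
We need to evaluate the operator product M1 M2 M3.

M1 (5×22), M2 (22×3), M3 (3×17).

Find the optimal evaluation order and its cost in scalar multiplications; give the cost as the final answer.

585

(M1 (M2 M3)): cost 2992.
((M1 M2) M3): cost 585.
Optimal: ((M1 M2) M3) with cost 585.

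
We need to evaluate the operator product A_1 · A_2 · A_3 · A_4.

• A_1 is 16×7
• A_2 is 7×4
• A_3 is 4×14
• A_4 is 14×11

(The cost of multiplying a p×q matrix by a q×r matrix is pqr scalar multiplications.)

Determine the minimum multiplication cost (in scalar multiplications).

Adjacent pairs: A_1A_2 = 16·7·4 = 448; A_2A_3 = 7·4·14 = 392; A_3A_4 = 4·14·11 = 616.
Length 3: A_1..A_3: k=1: 0+392+16·7·14=1960; k=2: 448+0+16·4·14=1344 → min 1344 | A_2..A_4: k=2: 0+616+7·4·11=924; k=3: 392+0+7·14·11=1470 → min 924.
Length 4: A_1..A_4: k=1: 0+924+16·7·11=2156; k=2: 448+616+16·4·11=1768; k=3: 1344+0+16·14·11=3808 → min 1768.
Optimal order: ((A_1 · A_2) · (A_3 · A_4)) with cost 1768.

1768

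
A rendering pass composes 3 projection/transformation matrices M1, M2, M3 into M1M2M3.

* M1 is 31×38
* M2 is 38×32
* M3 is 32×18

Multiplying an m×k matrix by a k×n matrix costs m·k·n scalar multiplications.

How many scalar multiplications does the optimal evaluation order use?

Order (M1(M2M3)): (M2M3): 38×32 by 32×18 → 38×18, cost 38·32·18 = 21888; (M1(M2M3)): 31×38 by 38×18 → 31×18, cost 31·38·18 = 21204; cumulative 43092. Total 43092.
Order ((M1M2)M3): (M1M2): 31×38 by 38×32 → 31×32, cost 31·38·32 = 37696; ((M1M2)M3): 31×32 by 32×18 → 31×18, cost 31·32·18 = 17856; cumulative 55552. Total 55552.
Minimum: 43092.

43092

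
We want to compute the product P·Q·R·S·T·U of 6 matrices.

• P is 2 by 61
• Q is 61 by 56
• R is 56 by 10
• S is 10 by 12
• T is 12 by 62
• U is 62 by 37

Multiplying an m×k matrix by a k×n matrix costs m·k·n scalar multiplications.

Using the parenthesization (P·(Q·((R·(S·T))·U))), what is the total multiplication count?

301530

(S·T): 10×12 by 12×62 → 10×62, cost 10·12·62 = 7440
(R·(S·T)): 56×10 by 10×62 → 56×62, cost 56·10·62 = 34720; cumulative 42160
((R·(S·T))·U): 56×62 by 62×37 → 56×37, cost 56·62·37 = 128464; cumulative 170624
(Q·((R·(S·T))·U)): 61×56 by 56×37 → 61×37, cost 61·56·37 = 126392; cumulative 297016
(P·(Q·((R·(S·T))·U))): 2×61 by 61×37 → 2×37, cost 2·61·37 = 4514; cumulative 301530
Total: 301530 scalar multiplications.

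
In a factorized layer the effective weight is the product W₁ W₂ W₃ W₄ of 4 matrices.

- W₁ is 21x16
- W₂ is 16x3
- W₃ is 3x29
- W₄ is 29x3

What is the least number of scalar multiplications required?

1413

Adjacent pairs: W₁W₂ = 21·16·3 = 1008; W₂W₃ = 16·3·29 = 1392; W₃W₄ = 3·29·3 = 261.
Length 3: W₁..W₃: k=1: 0+1392+21·16·29=11136; k=2: 1008+0+21·3·29=2835 → min 2835 | W₂..W₄: k=2: 0+261+16·3·3=405; k=3: 1392+0+16·29·3=2784 → min 405.
Length 4: W₁..W₄: k=1: 0+405+21·16·3=1413; k=2: 1008+261+21·3·3=1458; k=3: 2835+0+21·29·3=4662 → min 1413.
Optimal order: (W₁ (W₂ (W₃ W₄))) with cost 1413.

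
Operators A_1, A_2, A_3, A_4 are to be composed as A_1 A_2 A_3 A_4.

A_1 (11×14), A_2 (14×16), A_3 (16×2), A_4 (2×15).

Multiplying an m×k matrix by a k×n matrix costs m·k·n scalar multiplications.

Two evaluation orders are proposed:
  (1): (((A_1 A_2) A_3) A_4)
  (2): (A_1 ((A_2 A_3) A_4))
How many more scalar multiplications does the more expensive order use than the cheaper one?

32

Order (1) = (((A_1 A_2) A_3) A_4): (A_1 A_2): 11×14 by 14×16 → 11×16, cost 11·14·16 = 2464; ((A_1 A_2) A_3): 11×16 by 16×2 → 11×2, cost 11·16·2 = 352; cumulative 2816; (((A_1 A_2) A_3) A_4): 11×2 by 2×15 → 11×15, cost 11·2·15 = 330; cumulative 3146. Total 3146.
Order (2) = (A_1 ((A_2 A_3) A_4)): (A_2 A_3): 14×16 by 16×2 → 14×2, cost 14·16·2 = 448; ((A_2 A_3) A_4): 14×2 by 2×15 → 14×15, cost 14·2·15 = 420; cumulative 868; (A_1 ((A_2 A_3) A_4)): 11×14 by 14×15 → 11×15, cost 11·14·15 = 2310; cumulative 3178. Total 3178.
Difference: |3146 − 3178| = 32.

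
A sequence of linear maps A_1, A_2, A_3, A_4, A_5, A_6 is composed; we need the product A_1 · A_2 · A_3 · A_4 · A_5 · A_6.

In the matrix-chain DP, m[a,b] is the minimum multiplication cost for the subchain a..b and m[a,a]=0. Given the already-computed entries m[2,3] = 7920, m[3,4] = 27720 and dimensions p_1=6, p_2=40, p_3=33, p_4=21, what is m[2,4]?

12078

m[2,4] = min over k∈[2,3] of m[2,k]+m[k+1,4]+p_{1}·p_k·p_{4}.
k=2: 0 + 27720 + 6·40·21 = 32760; k=3: 7920 + 0 + 6·33·21 = 12078.
Minimum: 12078 at k=3.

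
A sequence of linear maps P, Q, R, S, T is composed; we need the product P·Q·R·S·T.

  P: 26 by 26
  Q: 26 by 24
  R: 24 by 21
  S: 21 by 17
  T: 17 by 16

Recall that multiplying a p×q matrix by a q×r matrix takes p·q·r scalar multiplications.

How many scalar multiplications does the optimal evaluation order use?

Adjacent pairs: PQ = 26·26·24 = 16224; QR = 26·24·21 = 13104; RS = 24·21·17 = 8568; ST = 21·17·16 = 5712.
Length 3: P..R: k=1: 0+13104+26·26·21=27300; k=2: 16224+0+26·24·21=29328 → min 27300 | Q..S: k=2: 0+8568+26·24·17=19176; k=3: 13104+0+26·21·17=22386 → min 19176 | R..T: k=3: 0+5712+24·21·16=13776; k=4: 8568+0+24·17·16=15096 → min 13776.
Length 4: P..S: k=1: 0+19176+26·26·17=30668; k=2: 16224+8568+26·24·17=35400; k=3: 27300+0+26·21·17=36582 → min 30668 | Q..T: k=2: 0+13776+26·24·16=23760; k=3: 13104+5712+26·21·16=27552; k=4: 19176+0+26·17·16=26248 → min 23760.
Length 5: P..T: k=1: 0+23760+26·26·16=34576; k=2: 16224+13776+26·24·16=39984; k=3: 27300+5712+26·21·16=41748; k=4: 30668+0+26·17·16=37740 → min 34576.
Optimal order: (P·(Q·(R·(S·T)))) with cost 34576.

34576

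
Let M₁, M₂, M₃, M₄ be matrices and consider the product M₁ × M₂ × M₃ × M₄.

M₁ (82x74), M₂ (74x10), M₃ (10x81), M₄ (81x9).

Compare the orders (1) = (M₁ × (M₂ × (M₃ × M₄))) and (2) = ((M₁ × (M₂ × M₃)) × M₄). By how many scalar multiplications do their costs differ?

542664

Order (1) = (M₁ × (M₂ × (M₃ × M₄))): (M₃ × M₄): 10×81 by 81×9 → 10×9, cost 10·81·9 = 7290; (M₂ × (M₃ × M₄)): 74×10 by 10×9 → 74×9, cost 74·10·9 = 6660; cumulative 13950; (M₁ × (M₂ × (M₃ × M₄))): 82×74 by 74×9 → 82×9, cost 82·74·9 = 54612; cumulative 68562. Total 68562.
Order (2) = ((M₁ × (M₂ × M₃)) × M₄): (M₂ × M₃): 74×10 by 10×81 → 74×81, cost 74·10·81 = 59940; (M₁ × (M₂ × M₃)): 82×74 by 74×81 → 82×81, cost 82·74·81 = 491508; cumulative 551448; ((M₁ × (M₂ × M₃)) × M₄): 82×81 by 81×9 → 82×9, cost 82·81·9 = 59778; cumulative 611226. Total 611226.
Difference: |68562 − 611226| = 542664.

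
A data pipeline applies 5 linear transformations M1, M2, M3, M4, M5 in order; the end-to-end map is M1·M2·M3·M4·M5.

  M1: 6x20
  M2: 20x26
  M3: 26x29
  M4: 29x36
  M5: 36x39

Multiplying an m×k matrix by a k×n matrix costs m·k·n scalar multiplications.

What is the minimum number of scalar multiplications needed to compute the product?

22332

Adjacent pairs: M1M2 = 6·20·26 = 3120; M2M3 = 20·26·29 = 15080; M3M4 = 26·29·36 = 27144; M4M5 = 29·36·39 = 40716.
Length 3: M1..M3: k=1: 0+15080+6·20·29=18560; k=2: 3120+0+6·26·29=7644 → min 7644 | M2..M4: k=2: 0+27144+20·26·36=45864; k=3: 15080+0+20·29·36=35960 → min 35960 | M3..M5: k=3: 0+40716+26·29·39=70122; k=4: 27144+0+26·36·39=63648 → min 63648.
Length 4: M1..M4: k=1: 0+35960+6·20·36=40280; k=2: 3120+27144+6·26·36=35880; k=3: 7644+0+6·29·36=13908 → min 13908 | M2..M5: k=2: 0+63648+20·26·39=83928; k=3: 15080+40716+20·29·39=78416; k=4: 35960+0+20·36·39=64040 → min 64040.
Length 5: M1..M5: k=1: 0+64040+6·20·39=68720; k=2: 3120+63648+6·26·39=72852; k=3: 7644+40716+6·29·39=55146; k=4: 13908+0+6·36·39=22332 → min 22332.
Optimal order: ((((M1·M2)·M3)·M4)·M5) with cost 22332.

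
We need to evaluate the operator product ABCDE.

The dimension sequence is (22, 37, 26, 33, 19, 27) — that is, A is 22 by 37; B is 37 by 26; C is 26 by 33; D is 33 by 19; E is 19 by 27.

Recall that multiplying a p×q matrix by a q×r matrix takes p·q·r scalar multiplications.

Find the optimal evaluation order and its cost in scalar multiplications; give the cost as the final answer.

Adjacent pairs: AB = 22·37·26 = 21164; BC = 37·26·33 = 31746; CD = 26·33·19 = 16302; DE = 33·19·27 = 16929.
Length 3: A..C: k=1: 0+31746+22·37·33=58608; k=2: 21164+0+22·26·33=40040 → min 40040 | B..D: k=2: 0+16302+37·26·19=34580; k=3: 31746+0+37·33·19=54945 → min 34580 | C..E: k=3: 0+16929+26·33·27=40095; k=4: 16302+0+26·19·27=29640 → min 29640.
Length 4: A..D: k=1: 0+34580+22·37·19=50046; k=2: 21164+16302+22·26·19=48334; k=3: 40040+0+22·33·19=53834 → min 48334 | B..E: k=2: 0+29640+37·26·27=55614; k=3: 31746+16929+37·33·27=81642; k=4: 34580+0+37·19·27=53561 → min 53561.
Length 5: A..E: k=1: 0+53561+22·37·27=75539; k=2: 21164+29640+22·26·27=66248; k=3: 40040+16929+22·33·27=76571; k=4: 48334+0+22·19·27=59620 → min 59620.
Optimal parenthesization: (((AB)(CD))E) with cost 59620.

59620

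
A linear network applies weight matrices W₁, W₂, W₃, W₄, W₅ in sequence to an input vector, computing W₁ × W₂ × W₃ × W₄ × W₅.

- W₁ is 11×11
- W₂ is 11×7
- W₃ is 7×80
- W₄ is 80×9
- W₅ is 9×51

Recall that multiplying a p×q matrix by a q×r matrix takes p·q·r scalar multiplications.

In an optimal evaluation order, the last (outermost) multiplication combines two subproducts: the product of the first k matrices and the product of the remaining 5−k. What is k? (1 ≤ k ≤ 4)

4

Adjacent pairs: W₁W₂ = 11·11·7 = 847; W₂W₃ = 11·7·80 = 6160; W₃W₄ = 7·80·9 = 5040; W₄W₅ = 80·9·51 = 36720.
Length 3: W₁..W₃: k=1: 0+6160+11·11·80=15840; k=2: 847+0+11·7·80=7007 → min 7007 | W₂..W₄: k=2: 0+5040+11·7·9=5733; k=3: 6160+0+11·80·9=14080 → min 5733 | W₃..W₅: k=3: 0+36720+7·80·51=65280; k=4: 5040+0+7·9·51=8253 → min 8253.
Length 4: W₁..W₄: k=1: 0+5733+11·11·9=6822; k=2: 847+5040+11·7·9=6580; k=3: 7007+0+11·80·9=14927 → min 6580 | W₂..W₅: k=2: 0+8253+11·7·51=12180; k=3: 6160+36720+11·80·51=87760; k=4: 5733+0+11·9·51=10782 → min 10782.
Top-level splits: k=1: (W₁..W₁)·(W₂..W₅) → 0+10782+11·11·51 = 16953; k=2: (W₁..W₂)·(W₃..W₅) → 847+8253+11·7·51 = 13027; k=3: (W₁..W₃)·(W₄..W₅) → 7007+36720+11·80·51 = 88607; k=4: (W₁..W₄)·(W₅..W₅) → 6580+0+11·9·51 = 11629.
Best split is after W₄, i.e. k = 4.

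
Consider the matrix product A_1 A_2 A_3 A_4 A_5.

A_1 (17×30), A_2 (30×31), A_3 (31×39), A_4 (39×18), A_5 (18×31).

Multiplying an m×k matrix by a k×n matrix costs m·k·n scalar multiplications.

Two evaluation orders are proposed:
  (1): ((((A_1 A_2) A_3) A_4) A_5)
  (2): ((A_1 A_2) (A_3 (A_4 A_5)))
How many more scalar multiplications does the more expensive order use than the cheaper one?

Order (1) = ((((A_1 A_2) A_3) A_4) A_5): (A_1 A_2): 17×30 by 30×31 → 17×31, cost 17·30·31 = 15810; ((A_1 A_2) A_3): 17×31 by 31×39 → 17×39, cost 17·31·39 = 20553; cumulative 36363; (((A_1 A_2) A_3) A_4): 17×39 by 39×18 → 17×18, cost 17·39·18 = 11934; cumulative 48297; ((((A_1 A_2) A_3) A_4) A_5): 17×18 by 18×31 → 17×31, cost 17·18·31 = 9486; cumulative 57783. Total 57783.
Order (2) = ((A_1 A_2) (A_3 (A_4 A_5))): (A_1 A_2): 17×30 by 30×31 → 17×31, cost 17·30·31 = 15810; (A_4 A_5): 39×18 by 18×31 → 39×31, cost 39·18·31 = 21762; (A_3 (A_4 A_5)): 31×39 by 39×31 → 31×31, cost 31·39·31 = 37479; cumulative 59241; ((A_1 A_2) (A_3 (A_4 A_5))): 17×31 by 31×31 → 17×31, cost 17·31·31 = 16337; cumulative 91388. Total 91388.
Difference: |57783 − 91388| = 33605.

33605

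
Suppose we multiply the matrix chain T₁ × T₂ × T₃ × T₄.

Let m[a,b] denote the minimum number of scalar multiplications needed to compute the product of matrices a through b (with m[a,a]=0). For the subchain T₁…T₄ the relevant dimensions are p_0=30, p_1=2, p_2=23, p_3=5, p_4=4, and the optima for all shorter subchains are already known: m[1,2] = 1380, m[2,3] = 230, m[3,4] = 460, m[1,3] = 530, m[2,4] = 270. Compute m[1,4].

m[1,4] = min over k∈[1,3] of m[1,k]+m[k+1,4]+p_{0}·p_k·p_{4}.
k=1: 0 + 270 + 30·2·4 = 510; k=2: 1380 + 460 + 30·23·4 = 4600; k=3: 530 + 0 + 30·5·4 = 1130.
Minimum: 510 at k=1.

510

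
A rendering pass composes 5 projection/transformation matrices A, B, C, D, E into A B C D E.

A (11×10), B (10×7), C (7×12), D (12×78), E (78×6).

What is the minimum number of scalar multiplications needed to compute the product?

Adjacent pairs: AB = 11·10·7 = 770; BC = 10·7·12 = 840; CD = 7·12·78 = 6552; DE = 12·78·6 = 5616.
Length 3: A..C: k=1: 0+840+11·10·12=2160; k=2: 770+0+11·7·12=1694 → min 1694 | B..D: k=2: 0+6552+10·7·78=12012; k=3: 840+0+10·12·78=10200 → min 10200 | C..E: k=3: 0+5616+7·12·6=6120; k=4: 6552+0+7·78·6=9828 → min 6120.
Length 4: A..D: k=1: 0+10200+11·10·78=18780; k=2: 770+6552+11·7·78=13328; k=3: 1694+0+11·12·78=11990 → min 11990 | B..E: k=2: 0+6120+10·7·6=6540; k=3: 840+5616+10·12·6=7176; k=4: 10200+0+10·78·6=14880 → min 6540.
Length 5: A..E: k=1: 0+6540+11·10·6=7200; k=2: 770+6120+11·7·6=7352; k=3: 1694+5616+11·12·6=8102; k=4: 11990+0+11·78·6=17138 → min 7200.
Optimal order: (A (B (C (D E)))) with cost 7200.

7200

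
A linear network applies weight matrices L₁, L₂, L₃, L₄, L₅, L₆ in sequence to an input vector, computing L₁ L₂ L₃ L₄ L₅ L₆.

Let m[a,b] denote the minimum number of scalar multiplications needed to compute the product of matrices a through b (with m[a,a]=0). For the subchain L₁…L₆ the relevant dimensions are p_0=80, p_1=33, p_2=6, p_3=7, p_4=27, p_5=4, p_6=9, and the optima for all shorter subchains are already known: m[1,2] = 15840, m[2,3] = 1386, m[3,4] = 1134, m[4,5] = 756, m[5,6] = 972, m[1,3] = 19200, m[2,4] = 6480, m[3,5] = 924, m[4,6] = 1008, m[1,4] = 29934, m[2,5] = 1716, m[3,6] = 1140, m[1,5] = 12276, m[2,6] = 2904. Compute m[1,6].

m[1,6] = min over k∈[1,5] of m[1,k]+m[k+1,6]+p_{0}·p_k·p_{6}.
k=1: 0 + 2904 + 80·33·9 = 26664; k=2: 15840 + 1140 + 80·6·9 = 21300; k=3: 19200 + 1008 + 80·7·9 = 25248; k=4: 29934 + 972 + 80·27·9 = 50346; k=5: 12276 + 0 + 80·4·9 = 15156.
Minimum: 15156 at k=5.

15156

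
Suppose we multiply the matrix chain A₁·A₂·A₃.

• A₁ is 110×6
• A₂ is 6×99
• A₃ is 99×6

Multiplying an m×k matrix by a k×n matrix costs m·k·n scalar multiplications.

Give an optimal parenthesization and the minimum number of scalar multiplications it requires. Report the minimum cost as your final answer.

7524

(A₁·(A₂·A₃)): cost 7524.
((A₁·A₂)·A₃): cost 130680.
Optimal: (A₁·(A₂·A₃)) with cost 7524.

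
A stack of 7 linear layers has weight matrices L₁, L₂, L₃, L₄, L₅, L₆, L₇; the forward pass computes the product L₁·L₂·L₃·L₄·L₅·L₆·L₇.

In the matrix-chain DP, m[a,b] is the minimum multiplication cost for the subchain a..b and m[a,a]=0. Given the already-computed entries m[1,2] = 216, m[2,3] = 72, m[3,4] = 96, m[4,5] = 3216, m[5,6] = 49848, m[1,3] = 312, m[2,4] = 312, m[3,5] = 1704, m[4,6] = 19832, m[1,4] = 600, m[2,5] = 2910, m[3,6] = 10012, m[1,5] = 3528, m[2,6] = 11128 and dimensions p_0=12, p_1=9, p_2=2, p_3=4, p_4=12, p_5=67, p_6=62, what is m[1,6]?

11716

m[1,6] = min over k∈[1,5] of m[1,k]+m[k+1,6]+p_{0}·p_k·p_{6}.
k=1: 0 + 11128 + 12·9·62 = 17824; k=2: 216 + 10012 + 12·2·62 = 11716; k=3: 312 + 19832 + 12·4·62 = 23120; k=4: 600 + 49848 + 12·12·62 = 59376; k=5: 3528 + 0 + 12·67·62 = 53376.
Minimum: 11716 at k=2.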